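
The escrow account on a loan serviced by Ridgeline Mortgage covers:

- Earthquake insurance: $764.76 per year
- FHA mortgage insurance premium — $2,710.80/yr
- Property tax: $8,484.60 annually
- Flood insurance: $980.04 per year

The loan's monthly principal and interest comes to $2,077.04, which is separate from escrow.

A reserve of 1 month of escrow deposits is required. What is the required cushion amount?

Earthquake insurance: $764.76 annually
FHA mortgage insurance premium: $2,710.80 annually
Property tax: $8,484.60 annually
Flood insurance: $980.04 annually
Total per year = $764.76 + $2,710.80 + $8,484.60 + $980.04 = $12,940.20
Monthly = $12,940.20 / 12 = $1,078.35
Reserve = 1 × $1,078.35 = $1,078.35

$1,078.35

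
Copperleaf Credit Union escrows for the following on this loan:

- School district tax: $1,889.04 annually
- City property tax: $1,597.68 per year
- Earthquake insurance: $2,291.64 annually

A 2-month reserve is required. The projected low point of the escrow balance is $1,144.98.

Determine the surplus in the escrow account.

School district tax: $1,889.04
City property tax: $1,597.68
Earthquake insurance: $2,291.64
Yearly total = $1,889.04 + $1,597.68 + $2,291.64 = $5,778.36
Monthly escrow = $5,778.36 ÷ 12 = $481.53
Cushion = 2 × $481.53 = $963.06
Excess over cushion: $1,144.98 − $963.06 = $181.92

$181.92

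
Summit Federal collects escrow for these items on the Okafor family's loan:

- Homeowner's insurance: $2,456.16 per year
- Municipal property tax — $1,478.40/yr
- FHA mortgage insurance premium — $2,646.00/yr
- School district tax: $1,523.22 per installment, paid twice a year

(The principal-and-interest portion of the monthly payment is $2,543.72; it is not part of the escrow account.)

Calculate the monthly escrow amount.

$802.25

Homeowner's insurance — $2,456.16 per year
Municipal property tax — $1,478.40 per year
FHA mortgage insurance premium — $2,646.00 per year
School district tax — $1,523.22 × 2 = $3,046.44 per year
Yearly total = $2,456.16 + $1,478.40 + $2,646.00 + $3,046.44 = $9,627.00
Monthly = $9,627.00 / 12 = $802.25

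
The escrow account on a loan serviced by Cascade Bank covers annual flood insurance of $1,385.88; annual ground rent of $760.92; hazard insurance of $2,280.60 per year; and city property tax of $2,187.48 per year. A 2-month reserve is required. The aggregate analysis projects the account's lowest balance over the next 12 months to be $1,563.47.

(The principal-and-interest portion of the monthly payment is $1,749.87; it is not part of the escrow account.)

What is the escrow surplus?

$460.99

Flood insurance — $1,385.88
Ground rent — $760.92
Hazard insurance — $2,280.60
City property tax — $2,187.48
Total per year = $6,614.88
Monthly escrow = $6,614.88 ÷ 12 = $551.24
Required reserve = 2 × $551.24 = $1,102.48
Surplus = $1,563.47 − $1,102.48 = $460.99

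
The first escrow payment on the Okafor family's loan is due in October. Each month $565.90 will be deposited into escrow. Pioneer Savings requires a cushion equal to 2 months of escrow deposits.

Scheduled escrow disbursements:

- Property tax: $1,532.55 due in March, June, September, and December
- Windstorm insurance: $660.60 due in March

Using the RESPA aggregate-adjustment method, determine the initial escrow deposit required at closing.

$1,462.10

Cushion = 2 × $565.90 = $1,131.80
Trial balance (start $0, +$565.90 each month, − disbursements):
  Oct: +$565.90 → $565.90
  Nov: +$565.90 → $1,131.80
  Dec: +$565.90 − $1,532.55 → $165.15
  Jan: +$565.90 → $731.05
  Feb: +$565.90 → $1,296.95
  Mar: +$565.90 − $2,193.15 → -$330.30
  Apr: +$565.90 → $235.60
  May: +$565.90 → $801.50
  Jun: +$565.90 − $1,532.55 → -$165.15
  Jul: +$565.90 → $400.75
  Aug: +$565.90 → $966.65
  Sep: +$565.90 − $1,532.55 → $0.00
Lowest trial balance = -$330.30 (Mar)
Initial deposit = cushion − low point = $1,131.80 − (-$330.30) = $1,462.10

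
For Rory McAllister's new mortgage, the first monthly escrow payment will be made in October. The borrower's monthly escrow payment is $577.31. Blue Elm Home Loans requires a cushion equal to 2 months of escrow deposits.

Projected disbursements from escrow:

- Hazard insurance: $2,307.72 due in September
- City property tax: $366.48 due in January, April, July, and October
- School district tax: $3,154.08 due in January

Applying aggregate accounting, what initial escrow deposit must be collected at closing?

$2,732.42

Cushion = 2 × $577.31 = $1,154.62
Trial balance (start $0, +$577.31 each month, − disbursements):
  Oct: +$577.31 − $366.48 → $210.83
  Nov: +$577.31 → $788.14
  Dec: +$577.31 → $1,365.45
  Jan: +$577.31 − $3,520.56 → -$1,577.80
  Feb: +$577.31 → -$1,000.49
  Mar: +$577.31 → -$423.18
  Apr: +$577.31 − $366.48 → -$212.35
  May: +$577.31 → $364.96
  Jun: +$577.31 → $942.27
  Jul: +$577.31 − $366.48 → $1,153.10
  Aug: +$577.31 → $1,730.41
  Sep: +$577.31 − $2,307.72 → $0.00
Lowest trial balance = -$1,577.80 (Jan)
Initial deposit = cushion − low point = $1,154.62 − (-$1,577.80) = $2,732.42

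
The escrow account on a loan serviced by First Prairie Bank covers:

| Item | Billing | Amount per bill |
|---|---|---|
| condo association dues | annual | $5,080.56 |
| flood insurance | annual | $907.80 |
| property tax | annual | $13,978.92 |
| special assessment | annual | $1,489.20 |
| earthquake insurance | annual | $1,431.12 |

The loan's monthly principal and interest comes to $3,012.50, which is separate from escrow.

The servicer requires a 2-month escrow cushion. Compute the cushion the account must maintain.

Condo association dues — $5,080.56 annually
Flood insurance — $907.80 annually
Property tax — $13,978.92 annually
Special assessment — $1,489.20 annually
Earthquake insurance — $1,431.12 annually
Total annual escrow = $5,080.56 + $907.80 + $13,978.92 + $1,489.20 + $1,431.12 = $22,887.60
Per month = $22,887.60 / 12 = $1,907.30
Cushion = 2 × $1,907.30 = $3,814.60

$3,814.60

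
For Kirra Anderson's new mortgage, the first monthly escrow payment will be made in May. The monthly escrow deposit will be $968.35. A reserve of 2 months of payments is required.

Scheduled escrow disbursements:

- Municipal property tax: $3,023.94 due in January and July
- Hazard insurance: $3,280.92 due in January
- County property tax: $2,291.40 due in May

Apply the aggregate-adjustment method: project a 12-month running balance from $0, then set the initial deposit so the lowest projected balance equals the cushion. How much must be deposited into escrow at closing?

$4,841.75

Cushion = 2 × $968.35 = $1,936.70
Trial balance (start $0, +$968.35 each month, − disbursements):
  May: +$968.35 − $2,291.40 → -$1,323.05
  Jun: +$968.35 → -$354.70
  Jul: +$968.35 − $3,023.94 → -$2,410.29
  Aug: +$968.35 → -$1,441.94
  Sep: +$968.35 → -$473.59
  Oct: +$968.35 → $494.76
  Nov: +$968.35 → $1,463.11
  Dec: +$968.35 → $2,431.46
  Jan: +$968.35 − $6,304.86 → -$2,905.05
  Feb: +$968.35 → -$1,936.70
  Mar: +$968.35 → -$968.35
  Apr: +$968.35 → $0.00
Lowest trial balance = -$2,905.05 (Jan)
Initial deposit = cushion − low point = $1,936.70 − (-$2,905.05) = $4,841.75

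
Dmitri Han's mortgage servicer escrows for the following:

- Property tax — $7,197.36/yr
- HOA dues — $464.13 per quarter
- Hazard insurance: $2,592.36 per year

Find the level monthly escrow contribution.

$970.52

Property tax — $7,197.36/yr
HOA dues — $464.13 × 4 = $1,856.52/yr
Hazard insurance — $2,592.36/yr
Total per year = $11,646.24
Monthly = $11,646.24 / 12 = $970.52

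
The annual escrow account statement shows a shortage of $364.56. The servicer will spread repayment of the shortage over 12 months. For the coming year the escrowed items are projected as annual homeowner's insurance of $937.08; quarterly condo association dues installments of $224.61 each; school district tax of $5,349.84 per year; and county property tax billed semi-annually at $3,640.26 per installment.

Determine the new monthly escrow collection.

Homeowner's insurance — $937.08 annually
Condo association dues — $224.61 × 4 = $898.44 annually
School district tax — $5,349.84 annually
County property tax — $3,640.26 × 2 = $7,280.52 annually
Combined annual = $937.08 + $898.44 + $5,349.84 + $7,280.52 = $14,465.88
Per month = $14,465.88 / 12 = $1,205.49
Shortage per month = $364.56 / 12 = $30.38
New monthly escrow = $1,205.49 + $30.38 = $1,235.87

$1,235.87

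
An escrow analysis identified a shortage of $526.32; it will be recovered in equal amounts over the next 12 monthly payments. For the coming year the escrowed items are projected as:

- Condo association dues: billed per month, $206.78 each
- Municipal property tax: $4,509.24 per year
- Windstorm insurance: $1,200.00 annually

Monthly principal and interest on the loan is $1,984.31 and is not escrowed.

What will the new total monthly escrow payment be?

$726.41

Condo association dues: $206.78 × 12 = $2,481.36
Municipal property tax: $4,509.24
Windstorm insurance: $1,200.00
Annual escrow total = $2,481.36 + $4,509.24 + $1,200.00 = $8,190.60
Base monthly escrow = $8,190.60 ÷ 12 = $682.55
Shortage per month = $526.32 / 12 = $43.86
New monthly escrow = $682.55 + $43.86 = $726.41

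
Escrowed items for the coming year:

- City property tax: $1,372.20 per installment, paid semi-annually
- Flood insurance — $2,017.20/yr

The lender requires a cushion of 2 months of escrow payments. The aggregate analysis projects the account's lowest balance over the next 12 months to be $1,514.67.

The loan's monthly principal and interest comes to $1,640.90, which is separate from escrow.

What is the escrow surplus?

$721.07

City property tax: $1,372.20 × 2 = $2,744.40 annually
Flood insurance: $2,017.20 annually
Total per year = $4,761.60
Monthly = $4,761.60 / 12 = $396.80
Required cushion = 2 × $396.80 = $793.60
Excess over cushion: $1,514.67 − $793.60 = $721.07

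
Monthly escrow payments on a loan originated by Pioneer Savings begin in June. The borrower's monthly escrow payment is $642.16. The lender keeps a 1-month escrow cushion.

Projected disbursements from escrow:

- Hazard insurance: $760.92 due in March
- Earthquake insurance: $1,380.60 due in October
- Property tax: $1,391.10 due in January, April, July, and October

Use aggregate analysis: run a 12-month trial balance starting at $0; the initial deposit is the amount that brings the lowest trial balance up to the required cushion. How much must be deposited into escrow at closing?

Cushion = 1 × $642.16 = $642.16
Trial balance (start $0, +$642.16 each month, − disbursements):
  Jun: +$642.16 → $642.16
  Jul: +$642.16 − $1,391.10 → -$106.78
  Aug: +$642.16 → $535.38
  Sep: +$642.16 → $1,177.54
  Oct: +$642.16 − $2,771.70 → -$952.00
  Nov: +$642.16 → -$309.84
  Dec: +$642.16 → $332.32
  Jan: +$642.16 − $1,391.10 → -$416.62
  Feb: +$642.16 → $225.54
  Mar: +$642.16 − $760.92 → $106.78
  Apr: +$642.16 − $1,391.10 → -$642.16
  May: +$642.16 → $0.00
Lowest trial balance = -$952.00 (Oct)
Initial deposit = cushion − low point = $642.16 − (-$952.00) = $1,594.16

$1,594.16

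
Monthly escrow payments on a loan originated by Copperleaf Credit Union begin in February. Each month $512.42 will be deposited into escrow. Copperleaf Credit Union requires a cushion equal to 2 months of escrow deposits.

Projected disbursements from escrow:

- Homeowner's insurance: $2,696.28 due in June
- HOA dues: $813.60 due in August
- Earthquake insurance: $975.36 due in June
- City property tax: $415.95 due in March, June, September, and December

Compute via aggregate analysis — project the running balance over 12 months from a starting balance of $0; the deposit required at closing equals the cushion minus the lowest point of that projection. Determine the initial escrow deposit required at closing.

Cushion = 2 × $512.42 = $1,024.84
Trial balance (start $0, +$512.42 each month, − disbursements):
  Feb: +$512.42 → $512.42
  Mar: +$512.42 − $415.95 → $608.89
  Apr: +$512.42 → $1,121.31
  May: +$512.42 → $1,633.73
  Jun: +$512.42 − $4,087.59 → -$1,941.44
  Jul: +$512.42 → -$1,429.02
  Aug: +$512.42 − $813.60 → -$1,730.20
  Sep: +$512.42 − $415.95 → -$1,633.73
  Oct: +$512.42 → -$1,121.31
  Nov: +$512.42 → -$608.89
  Dec: +$512.42 − $415.95 → -$512.42
  Jan: +$512.42 → $0.00
Lowest trial balance = -$1,941.44 (Jun)
Initial deposit = cushion − low point = $1,024.84 − (-$1,941.44) = $2,966.28

$2,966.28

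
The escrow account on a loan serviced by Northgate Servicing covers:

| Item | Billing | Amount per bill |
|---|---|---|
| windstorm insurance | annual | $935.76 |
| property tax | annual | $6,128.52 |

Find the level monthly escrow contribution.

$588.69

Windstorm insurance = $935.76
Property tax = $6,128.52
Combined annual = $935.76 + $6,128.52 = $7,064.28
Monthly = $7,064.28 ÷ 12 = $588.69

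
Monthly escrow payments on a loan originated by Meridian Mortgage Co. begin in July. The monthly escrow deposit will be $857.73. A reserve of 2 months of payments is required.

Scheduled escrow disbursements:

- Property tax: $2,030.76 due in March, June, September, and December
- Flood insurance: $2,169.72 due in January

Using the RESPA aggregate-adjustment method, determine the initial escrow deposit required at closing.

$2,257.89

Cushion = 2 × $857.73 = $1,715.46
Trial balance (start $0, +$857.73 each month, − disbursements):
  Jul: +$857.73 → $857.73
  Aug: +$857.73 → $1,715.46
  Sep: +$857.73 − $2,030.76 → $542.43
  Oct: +$857.73 → $1,400.16
  Nov: +$857.73 → $2,257.89
  Dec: +$857.73 − $2,030.76 → $1,084.86
  Jan: +$857.73 − $2,169.72 → -$227.13
  Feb: +$857.73 → $630.60
  Mar: +$857.73 − $2,030.76 → -$542.43
  Apr: +$857.73 → $315.30
  May: +$857.73 → $1,173.03
  Jun: +$857.73 − $2,030.76 → $0.00
Lowest trial balance = -$542.43 (Mar)
Initial deposit = cushion − low point = $1,715.46 − (-$542.43) = $2,257.89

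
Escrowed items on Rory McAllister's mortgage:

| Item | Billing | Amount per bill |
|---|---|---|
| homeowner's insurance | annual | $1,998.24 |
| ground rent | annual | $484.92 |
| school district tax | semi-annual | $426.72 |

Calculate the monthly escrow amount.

Homeowner's insurance = $1,998.24/yr
Ground rent = $484.92/yr
School district tax = $426.72 × 2 = $853.44/yr
Combined annual = $1,998.24 + $484.92 + $853.44 = $3,336.60
Monthly escrow = $3,336.60 / 12 = $278.05

$278.05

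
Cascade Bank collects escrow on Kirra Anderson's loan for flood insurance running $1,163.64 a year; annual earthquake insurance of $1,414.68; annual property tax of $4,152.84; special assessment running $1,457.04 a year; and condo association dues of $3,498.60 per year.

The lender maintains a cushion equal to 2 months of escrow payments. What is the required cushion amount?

$1,947.80

Flood insurance — $1,163.64 per year
Earthquake insurance — $1,414.68 per year
Property tax — $4,152.84 per year
Special assessment — $1,457.04 per year
Condo association dues — $3,498.60 per year
Total per year = $11,686.80
Monthly escrow = $11,686.80 / 12 = $973.90
Reserve = 2 × $973.90 = $1,947.80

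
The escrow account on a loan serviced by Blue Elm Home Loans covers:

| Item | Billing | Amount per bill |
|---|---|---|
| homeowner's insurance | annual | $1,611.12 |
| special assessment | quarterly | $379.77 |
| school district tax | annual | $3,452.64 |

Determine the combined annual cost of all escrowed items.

Homeowner's insurance = $1,611.12
Special assessment = $379.77 × 4 = $1,519.08
School district tax = $3,452.64
Combined annual = $1,611.12 + $1,519.08 + $3,452.64 = $6,582.84

$6,582.84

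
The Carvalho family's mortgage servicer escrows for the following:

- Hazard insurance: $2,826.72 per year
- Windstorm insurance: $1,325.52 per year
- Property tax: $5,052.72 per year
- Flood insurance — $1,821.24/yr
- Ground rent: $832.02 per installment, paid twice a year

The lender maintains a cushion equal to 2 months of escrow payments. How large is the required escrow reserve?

$2,115.04

Hazard insurance: $2,826.72
Windstorm insurance: $1,325.52
Property tax: $5,052.72
Flood insurance: $1,821.24
Ground rent: $832.02 × 2 = $1,664.04
Total annual escrow = $12,690.24
Monthly escrow = $12,690.24 ÷ 12 = $1,057.52
Cushion = 2 × $1,057.52 = $2,115.04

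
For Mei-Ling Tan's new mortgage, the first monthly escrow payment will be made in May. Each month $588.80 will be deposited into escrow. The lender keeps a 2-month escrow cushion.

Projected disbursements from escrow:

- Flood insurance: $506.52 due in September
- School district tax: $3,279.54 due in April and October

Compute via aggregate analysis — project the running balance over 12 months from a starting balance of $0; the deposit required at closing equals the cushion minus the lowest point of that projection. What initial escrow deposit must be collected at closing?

$1,430.86

Cushion = 2 × $588.80 = $1,177.60
Trial balance (start $0, +$588.80 each month, − disbursements):
  May: +$588.80 → $588.80
  Jun: +$588.80 → $1,177.60
  Jul: +$588.80 → $1,766.40
  Aug: +$588.80 → $2,355.20
  Sep: +$588.80 − $506.52 → $2,437.48
  Oct: +$588.80 − $3,279.54 → -$253.26
  Nov: +$588.80 → $335.54
  Dec: +$588.80 → $924.34
  Jan: +$588.80 → $1,513.14
  Feb: +$588.80 → $2,101.94
  Mar: +$588.80 → $2,690.74
  Apr: +$588.80 − $3,279.54 → $0.00
Lowest trial balance = -$253.26 (Oct)
Initial deposit = cushion − low point = $1,177.60 − (-$253.26) = $1,430.86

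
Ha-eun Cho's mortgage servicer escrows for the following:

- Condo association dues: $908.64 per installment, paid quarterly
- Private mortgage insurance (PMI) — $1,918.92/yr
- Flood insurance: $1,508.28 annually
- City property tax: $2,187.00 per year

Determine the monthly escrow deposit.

Condo association dues: $908.64 × 4 = $3,634.56
Private mortgage insurance (PMI): $1,918.92
Flood insurance: $1,508.28
City property tax: $2,187.00
Combined annual = $3,634.56 + $1,918.92 + $1,508.28 + $2,187.00 = $9,248.76
Base monthly escrow = $9,248.76 / 12 = $770.73

$770.73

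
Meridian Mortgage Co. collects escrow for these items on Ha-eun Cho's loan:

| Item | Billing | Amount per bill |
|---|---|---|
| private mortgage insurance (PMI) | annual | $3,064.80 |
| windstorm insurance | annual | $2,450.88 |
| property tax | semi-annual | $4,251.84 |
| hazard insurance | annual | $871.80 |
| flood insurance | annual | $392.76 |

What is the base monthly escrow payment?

$1,273.66

Private mortgage insurance (PMI): $3,064.80 per year
Windstorm insurance: $2,450.88 per year
Property tax: $4,251.84 × 2 = $8,503.68 per year
Hazard insurance: $871.80 per year
Flood insurance: $392.76 per year
Annual escrow total = $3,064.80 + $2,450.88 + $8,503.68 + $871.80 + $392.76 = $15,283.92
Monthly = $15,283.92 ÷ 12 = $1,273.66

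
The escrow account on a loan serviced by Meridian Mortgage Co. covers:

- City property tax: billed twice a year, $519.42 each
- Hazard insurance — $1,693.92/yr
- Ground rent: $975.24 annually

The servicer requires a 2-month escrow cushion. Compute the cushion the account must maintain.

City property tax — $519.42 × 2 = $1,038.84 per year
Hazard insurance — $1,693.92 per year
Ground rent — $975.24 per year
Combined annual = $1,038.84 + $1,693.92 + $975.24 = $3,708.00
Monthly = $3,708.00 ÷ 12 = $309.00
Reserve = 2 × $309.00 = $618.00

$618.00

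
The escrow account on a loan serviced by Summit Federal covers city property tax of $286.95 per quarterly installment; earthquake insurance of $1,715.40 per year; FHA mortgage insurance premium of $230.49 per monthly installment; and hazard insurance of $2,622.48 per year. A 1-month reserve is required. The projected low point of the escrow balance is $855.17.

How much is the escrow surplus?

City property tax: $286.95 × 4 = $1,147.80/yr
Earthquake insurance: $1,715.40/yr
FHA mortgage insurance premium: $230.49 × 12 = $2,765.88/yr
Hazard insurance: $2,622.48/yr
Annual escrow total = $1,147.80 + $1,715.40 + $2,765.88 + $2,622.48 = $8,251.56
Base monthly escrow = $8,251.56 / 12 = $687.63
Required cushion = 1 × $687.63 = $687.63
Excess over cushion: $855.17 − $687.63 = $167.54

$167.54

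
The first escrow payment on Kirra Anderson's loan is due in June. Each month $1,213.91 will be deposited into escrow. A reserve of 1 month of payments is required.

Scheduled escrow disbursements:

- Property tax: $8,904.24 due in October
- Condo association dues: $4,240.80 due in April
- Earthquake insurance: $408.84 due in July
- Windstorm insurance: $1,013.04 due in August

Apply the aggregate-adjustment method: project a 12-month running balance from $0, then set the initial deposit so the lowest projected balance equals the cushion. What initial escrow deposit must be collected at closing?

Cushion = 1 × $1,213.91 = $1,213.91
Trial balance (start $0, +$1,213.91 each month, − disbursements):
  Jun: +$1,213.91 → $1,213.91
  Jul: +$1,213.91 − $408.84 → $2,018.98
  Aug: +$1,213.91 − $1,013.04 → $2,219.85
  Sep: +$1,213.91 → $3,433.76
  Oct: +$1,213.91 − $8,904.24 → -$4,256.57
  Nov: +$1,213.91 → -$3,042.66
  Dec: +$1,213.91 → -$1,828.75
  Jan: +$1,213.91 → -$614.84
  Feb: +$1,213.91 → $599.07
  Mar: +$1,213.91 → $1,812.98
  Apr: +$1,213.91 − $4,240.80 → -$1,213.91
  May: +$1,213.91 → $0.00
Lowest trial balance = -$4,256.57 (Oct)
Initial deposit = cushion − low point = $1,213.91 − (-$4,256.57) = $5,470.48

$5,470.48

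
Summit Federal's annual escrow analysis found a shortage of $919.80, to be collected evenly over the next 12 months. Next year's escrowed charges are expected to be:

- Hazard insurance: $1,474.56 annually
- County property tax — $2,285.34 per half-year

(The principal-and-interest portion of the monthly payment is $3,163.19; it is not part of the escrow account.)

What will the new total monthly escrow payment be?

Hazard insurance: $1,474.56
County property tax: $2,285.34 × 2 = $4,570.68
Total annual escrow = $1,474.56 + $4,570.68 = $6,045.24
Per month = $6,045.24 ÷ 12 = $503.77
Shortage per month = $919.80 / 12 = $76.65
Adjusted monthly = $503.77 + $76.65 = $580.42

$580.42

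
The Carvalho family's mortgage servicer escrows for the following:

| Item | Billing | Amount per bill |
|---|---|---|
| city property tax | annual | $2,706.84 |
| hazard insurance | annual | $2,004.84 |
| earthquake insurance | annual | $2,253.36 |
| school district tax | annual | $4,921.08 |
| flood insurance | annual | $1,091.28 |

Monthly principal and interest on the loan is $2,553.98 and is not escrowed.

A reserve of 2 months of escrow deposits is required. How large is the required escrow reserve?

$2,162.90

City property tax = $2,706.84/yr
Hazard insurance = $2,004.84/yr
Earthquake insurance = $2,253.36/yr
School district tax = $4,921.08/yr
Flood insurance = $1,091.28/yr
Annual escrow total = $12,977.40
Per month = $12,977.40 ÷ 12 = $1,081.45
Reserve = 2 × $1,081.45 = $2,162.90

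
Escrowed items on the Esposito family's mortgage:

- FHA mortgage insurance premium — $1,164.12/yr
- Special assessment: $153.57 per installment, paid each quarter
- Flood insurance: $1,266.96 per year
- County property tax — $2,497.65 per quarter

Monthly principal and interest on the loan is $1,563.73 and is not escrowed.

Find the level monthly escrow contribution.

FHA mortgage insurance premium — $1,164.12 annually
Special assessment — $153.57 × 4 = $614.28 annually
Flood insurance — $1,266.96 annually
County property tax — $2,497.65 × 4 = $9,990.60 annually
Annual escrow total = $13,035.96
Monthly = $13,035.96 / 12 = $1,086.33

$1,086.33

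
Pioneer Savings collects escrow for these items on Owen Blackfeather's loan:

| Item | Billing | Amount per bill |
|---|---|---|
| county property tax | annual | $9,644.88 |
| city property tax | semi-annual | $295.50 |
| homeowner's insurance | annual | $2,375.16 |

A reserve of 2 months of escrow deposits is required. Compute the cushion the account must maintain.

$2,101.84

County property tax — $9,644.88/yr
City property tax — $295.50 × 2 = $591.00/yr
Homeowner's insurance — $2,375.16/yr
Yearly total = $9,644.88 + $591.00 + $2,375.16 = $12,611.04
Base monthly escrow = $12,611.04 ÷ 12 = $1,050.92
Cushion = 2 × $1,050.92 = $2,101.84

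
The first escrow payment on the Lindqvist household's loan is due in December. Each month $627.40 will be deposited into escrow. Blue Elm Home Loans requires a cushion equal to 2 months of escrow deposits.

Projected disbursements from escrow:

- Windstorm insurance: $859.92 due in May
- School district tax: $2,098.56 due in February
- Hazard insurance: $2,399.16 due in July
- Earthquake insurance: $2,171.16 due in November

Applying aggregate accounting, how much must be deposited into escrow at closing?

$1,593.24

Cushion = 2 × $627.40 = $1,254.80
Trial balance (start $0, +$627.40 each month, − disbursements):
  Dec: +$627.40 → $627.40
  Jan: +$627.40 → $1,254.80
  Feb: +$627.40 − $2,098.56 → -$216.36
  Mar: +$627.40 → $411.04
  Apr: +$627.40 → $1,038.44
  May: +$627.40 − $859.92 → $805.92
  Jun: +$627.40 → $1,433.32
  Jul: +$627.40 − $2,399.16 → -$338.44
  Aug: +$627.40 → $288.96
  Sep: +$627.40 → $916.36
  Oct: +$627.40 → $1,543.76
  Nov: +$627.40 − $2,171.16 → $0.00
Lowest trial balance = -$338.44 (Jul)
Initial deposit = cushion − low point = $1,254.80 − (-$338.44) = $1,593.24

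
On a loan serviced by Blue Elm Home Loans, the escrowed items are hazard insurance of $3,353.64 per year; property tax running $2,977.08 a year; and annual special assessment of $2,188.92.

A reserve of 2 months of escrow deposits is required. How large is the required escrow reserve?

$1,419.94

Hazard insurance — $3,353.64 annually
Property tax — $2,977.08 annually
Special assessment — $2,188.92 annually
Total annual escrow = $8,519.64
Base monthly escrow = $8,519.64 ÷ 12 = $709.97
Required cushion = 2 × $709.97 = $1,419.94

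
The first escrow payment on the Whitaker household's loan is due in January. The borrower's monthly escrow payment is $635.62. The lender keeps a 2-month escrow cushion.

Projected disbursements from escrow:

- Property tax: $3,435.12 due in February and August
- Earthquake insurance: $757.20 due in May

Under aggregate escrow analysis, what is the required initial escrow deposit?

$3,813.72

Cushion = 2 × $635.62 = $1,271.24
Trial balance (start $0, +$635.62 each month, − disbursements):
  Jan: +$635.62 → $635.62
  Feb: +$635.62 − $3,435.12 → -$2,163.88
  Mar: +$635.62 → -$1,528.26
  Apr: +$635.62 → -$892.64
  May: +$635.62 − $757.20 → -$1,014.22
  Jun: +$635.62 → -$378.60
  Jul: +$635.62 → $257.02
  Aug: +$635.62 − $3,435.12 → -$2,542.48
  Sep: +$635.62 → -$1,906.86
  Oct: +$635.62 → -$1,271.24
  Nov: +$635.62 → -$635.62
  Dec: +$635.62 → $0.00
Lowest trial balance = -$2,542.48 (Aug)
Initial deposit = cushion − low point = $1,271.24 − (-$2,542.48) = $3,813.72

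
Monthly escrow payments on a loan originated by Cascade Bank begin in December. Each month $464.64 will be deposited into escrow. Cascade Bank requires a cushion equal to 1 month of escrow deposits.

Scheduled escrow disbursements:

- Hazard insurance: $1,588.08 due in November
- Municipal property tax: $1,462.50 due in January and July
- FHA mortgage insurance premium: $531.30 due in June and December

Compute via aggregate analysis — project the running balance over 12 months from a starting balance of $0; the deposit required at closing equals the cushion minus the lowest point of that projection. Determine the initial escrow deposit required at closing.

$1,529.16

Cushion = 1 × $464.64 = $464.64
Trial balance (start $0, +$464.64 each month, − disbursements):
  Dec: +$464.64 − $531.30 → -$66.66
  Jan: +$464.64 − $1,462.50 → -$1,064.52
  Feb: +$464.64 → -$599.88
  Mar: +$464.64 → -$135.24
  Apr: +$464.64 → $329.40
  May: +$464.64 → $794.04
  Jun: +$464.64 − $531.30 → $727.38
  Jul: +$464.64 − $1,462.50 → -$270.48
  Aug: +$464.64 → $194.16
  Sep: +$464.64 → $658.80
  Oct: +$464.64 → $1,123.44
  Nov: +$464.64 − $1,588.08 → $0.00
Lowest trial balance = -$1,064.52 (Jan)
Initial deposit = cushion − low point = $464.64 − (-$1,064.52) = $1,529.16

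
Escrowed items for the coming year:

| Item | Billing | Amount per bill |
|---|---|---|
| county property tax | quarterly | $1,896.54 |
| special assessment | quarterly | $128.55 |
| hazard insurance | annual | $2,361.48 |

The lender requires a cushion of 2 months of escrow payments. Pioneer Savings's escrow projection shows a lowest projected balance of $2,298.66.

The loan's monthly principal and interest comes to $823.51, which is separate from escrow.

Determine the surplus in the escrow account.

$555.02

County property tax: $1,896.54 × 4 = $7,586.16 per year
Special assessment: $128.55 × 4 = $514.20 per year
Hazard insurance: $2,361.48 per year
Total per year = $7,586.16 + $514.20 + $2,361.48 = $10,461.84
Per month = $10,461.84 / 12 = $871.82
Required cushion = 2 × $871.82 = $1,743.64
Surplus = $2,298.66 − $1,743.64 = $555.02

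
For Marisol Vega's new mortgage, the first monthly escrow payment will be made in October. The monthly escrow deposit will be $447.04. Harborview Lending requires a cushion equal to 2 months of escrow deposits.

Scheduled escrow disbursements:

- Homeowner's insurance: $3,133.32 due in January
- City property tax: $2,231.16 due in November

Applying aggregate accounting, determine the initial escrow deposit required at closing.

$4,470.40

Cushion = 2 × $447.04 = $894.08
Trial balance (start $0, +$447.04 each month, − disbursements):
  Oct: +$447.04 → $447.04
  Nov: +$447.04 − $2,231.16 → -$1,337.08
  Dec: +$447.04 → -$890.04
  Jan: +$447.04 − $3,133.32 → -$3,576.32
  Feb: +$447.04 → -$3,129.28
  Mar: +$447.04 → -$2,682.24
  Apr: +$447.04 → -$2,235.20
  May: +$447.04 → -$1,788.16
  Jun: +$447.04 → -$1,341.12
  Jul: +$447.04 → -$894.08
  Aug: +$447.04 → -$447.04
  Sep: +$447.04 → $0.00
Lowest trial balance = -$3,576.32 (Jan)
Initial deposit = cushion − low point = $894.08 − (-$3,576.32) = $4,470.40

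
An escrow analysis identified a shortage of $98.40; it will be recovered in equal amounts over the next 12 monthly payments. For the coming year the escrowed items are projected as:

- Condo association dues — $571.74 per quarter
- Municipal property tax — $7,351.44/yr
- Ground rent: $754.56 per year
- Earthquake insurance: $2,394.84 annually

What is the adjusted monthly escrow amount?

Condo association dues: $571.74 × 4 = $2,286.96/yr
Municipal property tax: $7,351.44/yr
Ground rent: $754.56/yr
Earthquake insurance: $2,394.84/yr
Combined annual = $12,787.80
Base monthly escrow = $12,787.80 / 12 = $1,065.65
Shortage spread = $98.40 ÷ 12 = $8.20/mo
Adjusted monthly = $1,065.65 + $8.20 = $1,073.85

$1,073.85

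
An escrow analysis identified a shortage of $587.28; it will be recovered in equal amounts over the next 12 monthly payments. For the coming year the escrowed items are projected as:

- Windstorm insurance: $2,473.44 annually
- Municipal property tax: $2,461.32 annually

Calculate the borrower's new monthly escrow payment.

$460.17

Windstorm insurance = $2,473.44 annually
Municipal property tax = $2,461.32 annually
Combined annual = $2,473.44 + $2,461.32 = $4,934.76
Per month = $4,934.76 / 12 = $411.23
Shortage spread = $587.28 / 12 = $48.94/mo
Adjusted monthly = $411.23 + $48.94 = $460.17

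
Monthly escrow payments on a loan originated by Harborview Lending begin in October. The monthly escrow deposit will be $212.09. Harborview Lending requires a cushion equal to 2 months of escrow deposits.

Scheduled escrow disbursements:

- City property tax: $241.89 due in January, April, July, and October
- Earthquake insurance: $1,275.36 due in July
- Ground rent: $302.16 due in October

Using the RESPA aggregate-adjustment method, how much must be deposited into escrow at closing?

Cushion = 2 × $212.09 = $424.18
Trial balance (start $0, +$212.09 each month, − disbursements):
  Oct: +$212.09 − $544.05 → -$331.96
  Nov: +$212.09 → -$119.87
  Dec: +$212.09 → $92.22
  Jan: +$212.09 − $241.89 → $62.42
  Feb: +$212.09 → $274.51
  Mar: +$212.09 → $486.60
  Apr: +$212.09 − $241.89 → $456.80
  May: +$212.09 → $668.89
  Jun: +$212.09 → $880.98
  Jul: +$212.09 − $1,517.25 → -$424.18
  Aug: +$212.09 → -$212.09
  Sep: +$212.09 → $0.00
Lowest trial balance = -$424.18 (Jul)
Initial deposit = cushion − low point = $424.18 − (-$424.18) = $848.36

$848.36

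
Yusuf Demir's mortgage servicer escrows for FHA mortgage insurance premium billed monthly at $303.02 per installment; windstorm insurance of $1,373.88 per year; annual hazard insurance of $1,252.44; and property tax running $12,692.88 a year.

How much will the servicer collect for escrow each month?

$1,579.62

FHA mortgage insurance premium — $303.02 × 12 = $3,636.24 annually
Windstorm insurance — $1,373.88 annually
Hazard insurance — $1,252.44 annually
Property tax — $12,692.88 annually
Total per year = $18,955.44
Base monthly escrow = $18,955.44 ÷ 12 = $1,579.62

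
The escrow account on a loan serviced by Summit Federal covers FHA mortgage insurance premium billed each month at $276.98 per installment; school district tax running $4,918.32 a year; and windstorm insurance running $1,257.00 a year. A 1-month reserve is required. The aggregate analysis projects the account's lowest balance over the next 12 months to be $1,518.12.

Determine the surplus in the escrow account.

FHA mortgage insurance premium = $276.98 × 12 = $3,323.76/yr
School district tax = $4,918.32/yr
Windstorm insurance = $1,257.00/yr
Annual escrow total = $9,499.08
Monthly = $9,499.08 ÷ 12 = $791.59
Required cushion = 1 × $791.59 = $791.59
Surplus = $1,518.12 − $791.59 = $726.53

$726.53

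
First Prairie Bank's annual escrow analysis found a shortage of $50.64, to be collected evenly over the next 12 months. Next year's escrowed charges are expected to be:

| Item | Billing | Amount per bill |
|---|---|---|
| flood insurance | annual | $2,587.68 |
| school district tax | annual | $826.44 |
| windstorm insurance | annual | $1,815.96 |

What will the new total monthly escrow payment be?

$440.06

Flood insurance: $2,587.68/yr
School district tax: $826.44/yr
Windstorm insurance: $1,815.96/yr
Annual escrow total = $5,230.08
Base monthly escrow = $5,230.08 / 12 = $435.84
Shortage spread = $50.64 ÷ 12 = $4.22/mo
New monthly escrow = $435.84 + $4.22 = $440.06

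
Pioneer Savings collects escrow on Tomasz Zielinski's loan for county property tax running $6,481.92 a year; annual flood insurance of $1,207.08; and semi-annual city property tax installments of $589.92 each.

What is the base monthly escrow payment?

County property tax = $6,481.92 annually
Flood insurance = $1,207.08 annually
City property tax = $589.92 × 2 = $1,179.84 annually
Annual escrow total = $6,481.92 + $1,207.08 + $1,179.84 = $8,868.84
Base monthly escrow = $8,868.84 ÷ 12 = $739.07

$739.07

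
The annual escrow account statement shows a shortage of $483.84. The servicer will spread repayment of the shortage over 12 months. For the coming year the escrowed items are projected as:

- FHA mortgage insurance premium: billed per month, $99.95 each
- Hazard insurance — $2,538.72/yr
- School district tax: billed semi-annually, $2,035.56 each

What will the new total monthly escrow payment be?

$691.09

FHA mortgage insurance premium = $99.95 × 12 = $1,199.40 annually
Hazard insurance = $2,538.72 annually
School district tax = $2,035.56 × 2 = $4,071.12 annually
Total per year = $1,199.40 + $2,538.72 + $4,071.12 = $7,809.24
Monthly = $7,809.24 / 12 = $650.77
Shortage spread = $483.84 / 12 = $40.32/mo
Adjusted monthly = $650.77 + $40.32 = $691.09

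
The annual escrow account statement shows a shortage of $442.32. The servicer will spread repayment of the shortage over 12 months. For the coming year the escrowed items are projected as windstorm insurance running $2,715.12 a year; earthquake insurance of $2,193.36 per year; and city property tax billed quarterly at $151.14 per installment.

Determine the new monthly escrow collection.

Windstorm insurance = $2,715.12
Earthquake insurance = $2,193.36
City property tax = $151.14 × 4 = $604.56
Annual escrow total = $2,715.12 + $2,193.36 + $604.56 = $5,513.04
Monthly = $5,513.04 / 12 = $459.42
Shortage per month = $442.32 / 12 = $36.86
Adjusted monthly = $459.42 + $36.86 = $496.28

$496.28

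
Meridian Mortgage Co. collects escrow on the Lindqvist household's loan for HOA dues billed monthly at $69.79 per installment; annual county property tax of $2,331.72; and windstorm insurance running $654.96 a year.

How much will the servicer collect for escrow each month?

HOA dues — $69.79 × 12 = $837.48 annually
County property tax — $2,331.72 annually
Windstorm insurance — $654.96 annually
Combined annual = $3,824.16
Per month = $3,824.16 ÷ 12 = $318.68

$318.68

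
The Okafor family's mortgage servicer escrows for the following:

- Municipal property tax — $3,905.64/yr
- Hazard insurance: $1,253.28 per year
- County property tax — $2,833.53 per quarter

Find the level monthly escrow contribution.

$1,374.42

Municipal property tax = $3,905.64 per year
Hazard insurance = $1,253.28 per year
County property tax = $2,833.53 × 4 = $11,334.12 per year
Annual escrow total = $3,905.64 + $1,253.28 + $11,334.12 = $16,493.04
Base monthly escrow = $16,493.04 / 12 = $1,374.42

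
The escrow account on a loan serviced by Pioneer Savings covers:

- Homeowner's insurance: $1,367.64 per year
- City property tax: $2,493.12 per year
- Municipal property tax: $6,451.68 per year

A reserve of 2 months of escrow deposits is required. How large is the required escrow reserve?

Homeowner's insurance — $1,367.64
City property tax — $2,493.12
Municipal property tax — $6,451.68
Annual escrow total = $1,367.64 + $2,493.12 + $6,451.68 = $10,312.44
Monthly = $10,312.44 ÷ 12 = $859.37
Cushion = 2 × $859.37 = $1,718.74

$1,718.74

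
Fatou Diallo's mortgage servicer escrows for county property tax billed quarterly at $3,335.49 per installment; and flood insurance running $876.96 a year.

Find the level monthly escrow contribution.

$1,184.91

County property tax — $3,335.49 × 4 = $13,341.96
Flood insurance — $876.96
Total per year = $13,341.96 + $876.96 = $14,218.92
Base monthly escrow = $14,218.92 ÷ 12 = $1,184.91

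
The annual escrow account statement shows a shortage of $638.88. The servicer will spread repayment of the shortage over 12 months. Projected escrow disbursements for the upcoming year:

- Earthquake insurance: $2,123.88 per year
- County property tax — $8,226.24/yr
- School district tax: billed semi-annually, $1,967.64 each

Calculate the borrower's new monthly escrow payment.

Earthquake insurance = $2,123.88/yr
County property tax = $8,226.24/yr
School district tax = $1,967.64 × 2 = $3,935.28/yr
Combined annual = $2,123.88 + $8,226.24 + $3,935.28 = $14,285.40
Monthly escrow = $14,285.40 / 12 = $1,190.45
Shortage per month = $638.88 / 12 = $53.24
New monthly escrow = $1,190.45 + $53.24 = $1,243.69

$1,243.69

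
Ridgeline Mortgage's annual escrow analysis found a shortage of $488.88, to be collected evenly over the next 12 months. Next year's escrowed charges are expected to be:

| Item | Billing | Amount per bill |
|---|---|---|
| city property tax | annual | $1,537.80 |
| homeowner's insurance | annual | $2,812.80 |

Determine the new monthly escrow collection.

City property tax = $1,537.80
Homeowner's insurance = $2,812.80
Yearly total = $1,537.80 + $2,812.80 = $4,350.60
Base monthly escrow = $4,350.60 / 12 = $362.55
Monthly shortage recovery: $488.88 / 12 = $40.74
New monthly escrow = $362.55 + $40.74 = $403.29

$403.29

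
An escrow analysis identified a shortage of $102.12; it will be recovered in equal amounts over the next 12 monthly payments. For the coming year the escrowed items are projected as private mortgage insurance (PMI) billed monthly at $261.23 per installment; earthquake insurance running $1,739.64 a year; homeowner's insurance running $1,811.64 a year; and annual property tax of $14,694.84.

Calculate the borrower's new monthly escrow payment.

$1,790.25

Private mortgage insurance (PMI) — $261.23 × 12 = $3,134.76
Earthquake insurance — $1,739.64
Homeowner's insurance — $1,811.64
Property tax — $14,694.84
Total per year = $21,380.88
Base monthly escrow = $21,380.88 / 12 = $1,781.74
Monthly shortage recovery: $102.12 ÷ 12 = $8.51
New monthly escrow = $1,781.74 + $8.51 = $1,790.25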